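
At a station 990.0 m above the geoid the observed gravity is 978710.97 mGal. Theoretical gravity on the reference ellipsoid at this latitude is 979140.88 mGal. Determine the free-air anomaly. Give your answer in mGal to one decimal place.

-124.4

Free-air correction = 0.3086 × 990.0 = 305.51 mGal
Free-air anomaly = 978710.97 − 979140.88 + (305.51) = -124.40 mGal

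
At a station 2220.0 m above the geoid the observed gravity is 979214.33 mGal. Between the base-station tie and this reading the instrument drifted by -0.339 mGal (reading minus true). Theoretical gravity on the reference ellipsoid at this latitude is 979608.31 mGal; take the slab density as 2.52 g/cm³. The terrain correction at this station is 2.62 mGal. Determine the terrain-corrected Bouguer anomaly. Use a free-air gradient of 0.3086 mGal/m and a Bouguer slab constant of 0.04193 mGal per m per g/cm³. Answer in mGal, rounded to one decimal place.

Drift-corrected reading = 979214.33 − (-0.339) = 979214.669 mGal
Free-air correction = 0.3086 × 2220.0 = 685.09 mGal
Free-air anomaly = 979214.669 − 979608.31 + (685.09) = 291.449 mGal
Bouguer slab correction = 0.04193 × 2.52 × 2220.0 = 234.57 mGal
Simple Bouguer anomaly = 291.449 − (234.57) = 56.879 mGal
Complete Bouguer anomaly = 56.879 + 2.62 = 59.499 mGal

59.5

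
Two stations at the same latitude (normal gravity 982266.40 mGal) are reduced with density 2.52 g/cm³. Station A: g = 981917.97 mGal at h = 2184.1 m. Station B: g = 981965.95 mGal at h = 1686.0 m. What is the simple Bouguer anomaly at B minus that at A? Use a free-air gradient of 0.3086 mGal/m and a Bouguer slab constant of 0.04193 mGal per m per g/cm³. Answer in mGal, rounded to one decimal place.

-53.1

Δg_SB(A) = 981917.97 − 982266.40 + 0.3086×2184.1 − 0.04193×2.52×2184.1 = 94.80 mGal
Δg_SB(B) = 981965.95 − 982266.40 + 0.3086×1686.0 − 0.04193×2.52×1686.0 = 41.70 mGal
Difference = 41.70 − (94.80) = -53.10 mGal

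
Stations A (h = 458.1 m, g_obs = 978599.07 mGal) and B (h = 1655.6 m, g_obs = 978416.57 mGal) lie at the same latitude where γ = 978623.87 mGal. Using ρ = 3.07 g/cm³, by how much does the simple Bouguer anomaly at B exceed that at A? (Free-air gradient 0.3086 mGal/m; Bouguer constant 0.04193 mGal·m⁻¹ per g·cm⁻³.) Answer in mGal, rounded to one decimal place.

32.9

Δg_SB(A) = 978599.07 − 978623.87 + 0.3086×458.1 − 0.04193×3.07×458.1 = 57.60 mGal
Δg_SB(B) = 978416.57 − 978623.87 + 0.3086×1655.6 − 0.04193×3.07×1655.6 = 90.50 mGal
Difference = 90.50 − (57.60) = 32.90 mGal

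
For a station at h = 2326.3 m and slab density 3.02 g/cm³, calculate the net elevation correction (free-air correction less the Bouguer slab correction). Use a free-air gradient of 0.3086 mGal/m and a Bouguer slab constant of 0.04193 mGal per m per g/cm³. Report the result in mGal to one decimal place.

423.3

Combined gradient = 0.3086 − 0.04193 × 3.02 = 0.1819714 mGal/m
Combined elevation correction = 0.1819714 × 2326.3 = 423.3 mGal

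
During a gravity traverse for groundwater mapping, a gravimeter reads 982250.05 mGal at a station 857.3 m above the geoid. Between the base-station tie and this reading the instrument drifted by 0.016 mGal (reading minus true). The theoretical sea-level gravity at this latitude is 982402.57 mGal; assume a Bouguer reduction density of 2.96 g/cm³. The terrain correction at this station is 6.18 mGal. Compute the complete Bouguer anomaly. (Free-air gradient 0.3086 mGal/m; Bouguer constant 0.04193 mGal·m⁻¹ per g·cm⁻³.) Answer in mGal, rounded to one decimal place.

Drift-corrected reading = 982250.05 − (0.016) = 982250.034 mGal
Free-air correction = 0.3086 × 857.3 = 264.56 mGal
Free-air anomaly = 982250.034 − 982402.57 + (264.56) = 112.024 mGal
Bouguer slab correction = 0.04193 × 2.96 × 857.3 = 106.40 mGal
Simple Bouguer anomaly = 112.024 − (106.40) = 5.624 mGal
Complete Bouguer anomaly = 5.624 + 6.18 = 11.804 mGal

11.8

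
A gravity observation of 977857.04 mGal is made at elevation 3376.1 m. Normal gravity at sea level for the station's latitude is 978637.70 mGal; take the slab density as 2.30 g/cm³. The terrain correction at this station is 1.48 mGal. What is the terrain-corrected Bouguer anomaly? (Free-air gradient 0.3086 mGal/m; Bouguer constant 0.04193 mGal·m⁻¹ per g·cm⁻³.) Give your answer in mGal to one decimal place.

Free-air correction = 0.3086 × 3376.1 = 1041.86 mGal
Free-air anomaly = 977857.04 − 978637.70 + (1041.86) = 261.20 mGal
Bouguer slab correction = 0.04193 × 2.30 × 3376.1 = 325.59 mGal
Simple Bouguer anomaly = 261.20 − (325.59) = -64.39 mGal
Complete Bouguer anomaly = -64.39 + 1.48 = -62.91 mGal

-62.9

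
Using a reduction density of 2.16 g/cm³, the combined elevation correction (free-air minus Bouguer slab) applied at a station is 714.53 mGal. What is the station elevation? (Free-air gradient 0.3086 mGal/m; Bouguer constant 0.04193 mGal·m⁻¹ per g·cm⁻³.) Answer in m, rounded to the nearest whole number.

Combined gradient = 0.3086 − 0.04193 × 2.16 = 0.2180312 mGal/m
h = 714.53 / 0.2180312 = 3277.19 m

3277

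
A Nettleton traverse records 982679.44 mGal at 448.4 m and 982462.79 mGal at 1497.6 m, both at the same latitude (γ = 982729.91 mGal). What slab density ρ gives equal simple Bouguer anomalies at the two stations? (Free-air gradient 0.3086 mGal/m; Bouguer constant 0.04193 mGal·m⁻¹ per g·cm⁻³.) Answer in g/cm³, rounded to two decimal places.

2.44

Δg_obs = 982462.79 − 982679.44 = -216.65 mGal over Δh = 1497.6 − 448.4 = 1049.2 m
Equal Bouguer anomalies ⇒ Δg_obs + (0.3086 − 0.04193ρ)·Δh = 0
0.3086 − 0.04193ρ = −Δg_obs/Δh = 0.20649
ρ = (0.3086 − 0.20649) / 0.04193 = 2.44 g/cm³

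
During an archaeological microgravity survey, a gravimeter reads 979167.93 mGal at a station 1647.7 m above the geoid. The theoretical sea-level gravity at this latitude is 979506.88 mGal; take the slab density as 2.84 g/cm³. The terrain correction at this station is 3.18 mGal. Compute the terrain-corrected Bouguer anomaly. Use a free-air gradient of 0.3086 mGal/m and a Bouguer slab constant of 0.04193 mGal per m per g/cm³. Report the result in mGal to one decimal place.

-23.5

Free-air correction = 0.3086 × 1647.7 = 508.48 mGal
Free-air anomaly = 979167.93 − 979506.88 + (508.48) = 169.53 mGal
Bouguer slab correction = 0.04193 × 2.84 × 1647.7 = 196.21 mGal
Simple Bouguer anomaly = 169.53 − (196.21) = -26.68 mGal
Complete Bouguer anomaly = -26.68 + 3.18 = -23.50 mGal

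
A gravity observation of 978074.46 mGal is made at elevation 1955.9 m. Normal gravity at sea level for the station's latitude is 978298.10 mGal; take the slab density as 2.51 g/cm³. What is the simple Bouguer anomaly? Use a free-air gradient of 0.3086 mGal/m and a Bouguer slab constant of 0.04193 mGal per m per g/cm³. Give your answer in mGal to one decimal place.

Free-air correction = 0.3086 × 1955.9 = 603.59 mGal
Free-air anomaly = 978074.46 − 978298.10 + (603.59) = 379.95 mGal
Bouguer slab correction = 0.04193 × 2.51 × 1955.9 = 205.85 mGal
Simple Bouguer anomaly = 379.95 − (205.85) = 174.10 mGal

174.1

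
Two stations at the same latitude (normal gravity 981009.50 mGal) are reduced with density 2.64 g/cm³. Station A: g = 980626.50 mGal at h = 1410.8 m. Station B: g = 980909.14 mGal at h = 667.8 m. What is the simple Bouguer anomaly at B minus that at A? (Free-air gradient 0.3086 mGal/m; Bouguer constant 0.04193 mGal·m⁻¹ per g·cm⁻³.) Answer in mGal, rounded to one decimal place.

135.6

Δg_SB(A) = 980626.50 − 981009.50 + 0.3086×1410.8 − 0.04193×2.64×1410.8 = -103.80 mGal
Δg_SB(B) = 980909.14 − 981009.50 + 0.3086×667.8 − 0.04193×2.64×667.8 = 31.80 mGal
Difference = 31.80 − (-103.80) = 135.60 mGal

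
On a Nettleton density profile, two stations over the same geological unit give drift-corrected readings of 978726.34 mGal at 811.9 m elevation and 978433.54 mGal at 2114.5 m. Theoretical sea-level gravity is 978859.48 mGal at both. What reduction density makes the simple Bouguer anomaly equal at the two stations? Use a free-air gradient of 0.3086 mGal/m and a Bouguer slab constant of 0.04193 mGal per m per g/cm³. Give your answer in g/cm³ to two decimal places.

Δg_obs = 978433.54 − 978726.34 = -292.80 mGal over Δh = 2114.5 − 811.9 = 1302.6 m
Equal Bouguer anomalies ⇒ Δg_obs + (0.3086 − 0.04193ρ)·Δh = 0
0.3086 − 0.04193ρ = −Δg_obs/Δh = 0.22478
ρ = (0.3086 − 0.22478) / 0.04193 = 2.00 g/cm³

2.00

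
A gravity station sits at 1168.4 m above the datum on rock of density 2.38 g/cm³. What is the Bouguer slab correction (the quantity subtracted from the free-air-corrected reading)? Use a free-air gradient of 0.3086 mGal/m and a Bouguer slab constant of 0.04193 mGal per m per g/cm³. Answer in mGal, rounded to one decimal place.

Bouguer slab correction = 0.04193 × 2.38 × 1168.4 = 116.6 mGal

116.6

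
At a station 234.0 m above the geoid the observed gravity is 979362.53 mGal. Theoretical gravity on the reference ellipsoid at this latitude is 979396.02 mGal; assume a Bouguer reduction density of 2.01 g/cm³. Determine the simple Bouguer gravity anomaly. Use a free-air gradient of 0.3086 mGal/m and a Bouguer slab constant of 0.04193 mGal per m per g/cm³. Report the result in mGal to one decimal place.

19.0

Free-air correction = 0.3086 × 234.0 = 72.21 mGal
Free-air anomaly = 979362.53 − 979396.02 + (72.21) = 38.72 mGal
Bouguer slab correction = 0.04193 × 2.01 × 234.0 = 19.72 mGal
Simple Bouguer anomaly = 38.72 − (19.72) = 19.00 mGal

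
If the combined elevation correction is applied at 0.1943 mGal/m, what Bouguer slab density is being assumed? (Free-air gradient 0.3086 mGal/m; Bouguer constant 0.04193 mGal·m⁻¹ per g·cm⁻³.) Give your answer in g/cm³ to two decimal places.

0.1943 = 0.3086 − 0.04193 × ρ
ρ = (0.3086 − 0.1943) / 0.04193 = 2.73 g/cm³

2.73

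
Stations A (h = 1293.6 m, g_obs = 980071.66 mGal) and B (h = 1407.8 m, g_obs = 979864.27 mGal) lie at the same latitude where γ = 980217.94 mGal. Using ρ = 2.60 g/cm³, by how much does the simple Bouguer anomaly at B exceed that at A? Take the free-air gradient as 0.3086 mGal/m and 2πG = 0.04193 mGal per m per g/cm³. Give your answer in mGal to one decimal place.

Δg_SB(A) = 980071.66 − 980217.94 + 0.3086×1293.6 − 0.04193×2.60×1293.6 = 111.90 mGal
Δg_SB(B) = 979864.27 − 980217.94 + 0.3086×1407.8 − 0.04193×2.60×1407.8 = -72.70 mGal
Difference = -72.70 − (111.90) = -184.60 mGal

-184.6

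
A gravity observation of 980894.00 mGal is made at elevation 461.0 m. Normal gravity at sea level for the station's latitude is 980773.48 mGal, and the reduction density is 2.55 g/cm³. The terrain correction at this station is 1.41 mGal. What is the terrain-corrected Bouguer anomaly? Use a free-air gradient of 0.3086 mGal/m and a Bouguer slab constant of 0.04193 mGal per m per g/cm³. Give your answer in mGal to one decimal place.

Free-air correction = 0.3086 × 461.0 = 142.26 mGal
Free-air anomaly = 980894.00 − 980773.48 + (142.26) = 262.78 mGal
Bouguer slab correction = 0.04193 × 2.55 × 461.0 = 49.29 mGal
Simple Bouguer anomaly = 262.78 − (49.29) = 213.49 mGal
Complete Bouguer anomaly = 213.49 + 1.41 = 214.90 mGal

214.9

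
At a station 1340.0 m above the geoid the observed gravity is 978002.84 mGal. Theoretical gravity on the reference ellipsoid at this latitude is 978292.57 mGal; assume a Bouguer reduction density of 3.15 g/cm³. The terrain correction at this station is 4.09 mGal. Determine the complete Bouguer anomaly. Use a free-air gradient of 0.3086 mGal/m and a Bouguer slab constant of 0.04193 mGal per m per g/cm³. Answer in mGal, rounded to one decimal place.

-49.1

Free-air correction = 0.3086 × 1340.0 = 413.52 mGal
Free-air anomaly = 978002.84 − 978292.57 + (413.52) = 123.79 mGal
Bouguer slab correction = 0.04193 × 3.15 × 1340.0 = 176.99 mGal
Simple Bouguer anomaly = 123.79 − (176.99) = -53.20 mGal
Complete Bouguer anomaly = -53.20 + 4.09 = -49.11 mGal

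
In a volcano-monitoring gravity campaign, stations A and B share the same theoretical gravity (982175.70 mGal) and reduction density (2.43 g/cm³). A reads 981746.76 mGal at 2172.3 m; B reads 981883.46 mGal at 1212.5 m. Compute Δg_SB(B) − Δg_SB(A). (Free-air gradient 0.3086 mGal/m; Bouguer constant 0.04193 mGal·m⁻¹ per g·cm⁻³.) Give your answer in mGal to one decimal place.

Δg_SB(A) = 981746.76 − 982175.70 + 0.3086×2172.3 − 0.04193×2.43×2172.3 = 20.10 mGal
Δg_SB(B) = 981883.46 − 982175.70 + 0.3086×1212.5 − 0.04193×2.43×1212.5 = -41.60 mGal
Difference = -41.60 − (20.10) = -61.70 mGal

-61.7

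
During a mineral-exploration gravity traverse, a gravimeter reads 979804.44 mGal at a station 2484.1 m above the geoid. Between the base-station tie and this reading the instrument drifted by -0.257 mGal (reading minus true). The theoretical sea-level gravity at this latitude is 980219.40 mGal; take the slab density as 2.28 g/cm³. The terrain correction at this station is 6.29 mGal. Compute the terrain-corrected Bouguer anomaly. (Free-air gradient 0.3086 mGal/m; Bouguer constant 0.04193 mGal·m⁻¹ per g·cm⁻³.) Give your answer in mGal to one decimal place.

120.7

Drift-corrected reading = 979804.44 − (-0.257) = 979804.697 mGal
Free-air correction = 0.3086 × 2484.1 = 766.59 mGal
Free-air anomaly = 979804.697 − 980219.40 + (766.59) = 351.887 mGal
Bouguer slab correction = 0.04193 × 2.28 × 2484.1 = 237.48 mGal
Simple Bouguer anomaly = 351.887 − (237.48) = 114.407 mGal
Complete Bouguer anomaly = 114.407 + 6.29 = 120.697 mGal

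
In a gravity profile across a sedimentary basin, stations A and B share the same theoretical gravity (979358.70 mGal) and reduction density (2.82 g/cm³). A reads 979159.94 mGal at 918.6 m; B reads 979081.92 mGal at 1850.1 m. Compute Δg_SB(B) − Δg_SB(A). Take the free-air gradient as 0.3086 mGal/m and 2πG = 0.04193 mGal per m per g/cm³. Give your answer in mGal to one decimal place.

99.3

Δg_SB(A) = 979159.94 − 979358.70 + 0.3086×918.6 − 0.04193×2.82×918.6 = -23.90 mGal
Δg_SB(B) = 979081.92 − 979358.70 + 0.3086×1850.1 − 0.04193×2.82×1850.1 = 75.40 mGal
Difference = 75.40 − (-23.90) = 99.30 mGal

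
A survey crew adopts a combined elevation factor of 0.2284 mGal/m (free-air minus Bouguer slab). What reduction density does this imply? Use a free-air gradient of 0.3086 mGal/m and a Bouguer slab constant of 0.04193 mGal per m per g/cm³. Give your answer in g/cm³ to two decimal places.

0.2284 = 0.3086 − 0.04193 × ρ
ρ = (0.3086 − 0.2284) / 0.04193 = 1.91 g/cm³

1.91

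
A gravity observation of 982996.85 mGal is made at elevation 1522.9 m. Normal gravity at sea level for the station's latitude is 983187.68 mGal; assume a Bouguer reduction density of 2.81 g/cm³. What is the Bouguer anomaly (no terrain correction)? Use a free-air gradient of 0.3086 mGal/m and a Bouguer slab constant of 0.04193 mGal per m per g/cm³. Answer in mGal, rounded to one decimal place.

Free-air correction = 0.3086 × 1522.9 = 469.97 mGal
Free-air anomaly = 982996.85 − 983187.68 + (469.97) = 279.14 mGal
Bouguer slab correction = 0.04193 × 2.81 × 1522.9 = 179.43 mGal
Simple Bouguer anomaly = 279.14 − (179.43) = 99.71 mGal

99.7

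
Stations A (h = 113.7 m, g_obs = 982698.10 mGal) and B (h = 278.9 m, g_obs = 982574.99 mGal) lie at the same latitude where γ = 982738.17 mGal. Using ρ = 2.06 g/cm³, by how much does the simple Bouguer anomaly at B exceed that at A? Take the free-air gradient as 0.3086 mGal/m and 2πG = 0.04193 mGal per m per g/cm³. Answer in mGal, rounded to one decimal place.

-86.4

Δg_SB(A) = 982698.10 − 982738.17 + 0.3086×113.7 − 0.04193×2.06×113.7 = -14.80 mGal
Δg_SB(B) = 982574.99 − 982738.17 + 0.3086×278.9 − 0.04193×2.06×278.9 = -101.20 mGal
Difference = -101.20 − (-14.80) = -86.40 mGal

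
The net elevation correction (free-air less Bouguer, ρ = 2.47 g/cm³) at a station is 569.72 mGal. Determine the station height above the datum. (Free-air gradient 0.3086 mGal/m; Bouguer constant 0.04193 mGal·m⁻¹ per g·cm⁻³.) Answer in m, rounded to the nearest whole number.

Combined gradient = 0.3086 − 0.04193 × 2.47 = 0.2050329 mGal/m
h = 569.72 / 0.2050329 = 2778.68 m

2779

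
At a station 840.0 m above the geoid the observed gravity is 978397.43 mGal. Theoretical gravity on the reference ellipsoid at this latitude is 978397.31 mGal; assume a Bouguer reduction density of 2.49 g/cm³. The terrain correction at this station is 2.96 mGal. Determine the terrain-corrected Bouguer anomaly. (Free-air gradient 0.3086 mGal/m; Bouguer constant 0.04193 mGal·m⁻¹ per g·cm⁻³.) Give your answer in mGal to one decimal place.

Free-air correction = 0.3086 × 840.0 = 259.22 mGal
Free-air anomaly = 978397.43 − 978397.31 + (259.22) = 259.34 mGal
Bouguer slab correction = 0.04193 × 2.49 × 840.0 = 87.70 mGal
Simple Bouguer anomaly = 259.34 − (87.70) = 171.64 mGal
Complete Bouguer anomaly = 171.64 + 2.96 = 174.60 mGal

174.6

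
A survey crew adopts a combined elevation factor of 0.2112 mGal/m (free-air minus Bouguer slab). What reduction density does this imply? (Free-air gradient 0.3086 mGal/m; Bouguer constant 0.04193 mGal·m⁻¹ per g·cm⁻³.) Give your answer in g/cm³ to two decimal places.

0.2112 = 0.3086 − 0.04193 × ρ
ρ = (0.3086 − 0.2112) / 0.04193 = 2.32 g/cm³

2.32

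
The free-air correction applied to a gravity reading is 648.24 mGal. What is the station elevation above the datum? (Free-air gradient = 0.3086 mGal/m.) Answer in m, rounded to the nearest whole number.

2101

h = 648.24 / 0.3086 = 2100.58 m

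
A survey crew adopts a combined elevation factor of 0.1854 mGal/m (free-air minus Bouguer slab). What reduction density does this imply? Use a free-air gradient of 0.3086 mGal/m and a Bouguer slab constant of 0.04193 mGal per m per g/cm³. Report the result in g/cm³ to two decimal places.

2.94

0.1854 = 0.3086 − 0.04193 × ρ
ρ = (0.3086 − 0.1854) / 0.04193 = 2.94 g/cm³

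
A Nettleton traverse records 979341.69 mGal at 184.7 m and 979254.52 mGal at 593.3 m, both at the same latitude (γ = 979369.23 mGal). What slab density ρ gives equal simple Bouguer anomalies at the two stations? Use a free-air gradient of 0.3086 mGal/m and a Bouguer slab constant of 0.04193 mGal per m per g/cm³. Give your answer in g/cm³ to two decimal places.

2.27

Δg_obs = 979254.52 − 979341.69 = -87.17 mGal over Δh = 593.3 − 184.7 = 408.6 m
Equal Bouguer anomalies ⇒ Δg_obs + (0.3086 − 0.04193ρ)·Δh = 0
0.3086 − 0.04193ρ = −Δg_obs/Δh = 0.21334
ρ = (0.3086 − 0.21334) / 0.04193 = 2.27 g/cm³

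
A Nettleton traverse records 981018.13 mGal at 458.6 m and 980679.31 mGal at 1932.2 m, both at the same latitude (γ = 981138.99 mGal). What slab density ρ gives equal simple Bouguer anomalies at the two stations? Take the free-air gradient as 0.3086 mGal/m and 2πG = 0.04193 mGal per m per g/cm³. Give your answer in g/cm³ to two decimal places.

Δg_obs = 980679.31 − 981018.13 = -338.82 mGal over Δh = 1932.2 − 458.6 = 1473.6 m
Equal Bouguer anomalies ⇒ Δg_obs + (0.3086 − 0.04193ρ)·Δh = 0
0.3086 − 0.04193ρ = −Δg_obs/Δh = 0.22993
ρ = (0.3086 − 0.22993) / 0.04193 = 1.88 g/cm³

1.88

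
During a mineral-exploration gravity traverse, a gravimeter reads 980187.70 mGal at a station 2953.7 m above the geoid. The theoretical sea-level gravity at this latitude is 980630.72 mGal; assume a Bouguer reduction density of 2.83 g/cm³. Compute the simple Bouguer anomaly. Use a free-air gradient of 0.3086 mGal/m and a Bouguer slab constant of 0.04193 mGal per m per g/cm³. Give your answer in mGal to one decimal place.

118.0

Free-air correction = 0.3086 × 2953.7 = 911.51 mGal
Free-air anomaly = 980187.70 − 980630.72 + (911.51) = 468.49 mGal
Bouguer slab correction = 0.04193 × 2.83 × 2953.7 = 350.49 mGal
Simple Bouguer anomaly = 468.49 − (350.49) = 118.00 mGal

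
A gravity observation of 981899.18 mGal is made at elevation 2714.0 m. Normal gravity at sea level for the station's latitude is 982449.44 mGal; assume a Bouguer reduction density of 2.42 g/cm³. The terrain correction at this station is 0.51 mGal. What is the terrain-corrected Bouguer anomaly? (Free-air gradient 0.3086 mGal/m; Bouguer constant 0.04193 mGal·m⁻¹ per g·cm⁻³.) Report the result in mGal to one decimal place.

Free-air correction = 0.3086 × 2714.0 = 837.54 mGal
Free-air anomaly = 981899.18 − 982449.44 + (837.54) = 287.28 mGal
Bouguer slab correction = 0.04193 × 2.42 × 2714.0 = 275.39 mGal
Simple Bouguer anomaly = 287.28 − (275.39) = 11.89 mGal
Complete Bouguer anomaly = 11.89 + 0.51 = 12.40 mGal

12.4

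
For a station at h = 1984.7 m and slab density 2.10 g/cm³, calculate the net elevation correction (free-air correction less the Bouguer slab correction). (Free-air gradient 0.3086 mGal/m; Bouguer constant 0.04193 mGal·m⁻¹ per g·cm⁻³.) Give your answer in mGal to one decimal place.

437.7

Combined gradient = 0.3086 − 0.04193 × 2.10 = 0.2205470 mGal/m
Combined elevation correction = 0.2205470 × 1984.7 = 437.7 mGal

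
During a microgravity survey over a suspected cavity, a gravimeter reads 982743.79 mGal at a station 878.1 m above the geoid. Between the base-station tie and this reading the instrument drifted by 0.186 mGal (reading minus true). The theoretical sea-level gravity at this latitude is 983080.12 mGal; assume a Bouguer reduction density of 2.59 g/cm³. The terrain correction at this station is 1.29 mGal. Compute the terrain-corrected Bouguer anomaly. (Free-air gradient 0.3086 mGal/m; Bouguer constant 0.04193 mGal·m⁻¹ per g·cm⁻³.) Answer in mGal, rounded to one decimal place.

Drift-corrected reading = 982743.79 − (0.186) = 982743.604 mGal
Free-air correction = 0.3086 × 878.1 = 270.98 mGal
Free-air anomaly = 982743.604 − 983080.12 + (270.98) = -65.536 mGal
Bouguer slab correction = 0.04193 × 2.59 × 878.1 = 95.36 mGal
Simple Bouguer anomaly = -65.536 − (95.36) = -160.896 mGal
Complete Bouguer anomaly = -160.896 + 1.29 = -159.606 mGal

-159.6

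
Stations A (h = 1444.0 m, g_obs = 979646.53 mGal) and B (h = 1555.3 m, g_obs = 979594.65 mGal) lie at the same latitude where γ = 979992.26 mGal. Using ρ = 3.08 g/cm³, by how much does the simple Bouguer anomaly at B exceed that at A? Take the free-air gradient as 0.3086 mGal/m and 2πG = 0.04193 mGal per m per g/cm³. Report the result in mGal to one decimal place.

Δg_SB(A) = 979646.53 − 979992.26 + 0.3086×1444.0 − 0.04193×3.08×1444.0 = -86.60 mGal
Δg_SB(B) = 979594.65 − 979992.26 + 0.3086×1555.3 − 0.04193×3.08×1555.3 = -118.50 mGal
Difference = -118.50 − (-86.60) = -31.90 mGal

-31.9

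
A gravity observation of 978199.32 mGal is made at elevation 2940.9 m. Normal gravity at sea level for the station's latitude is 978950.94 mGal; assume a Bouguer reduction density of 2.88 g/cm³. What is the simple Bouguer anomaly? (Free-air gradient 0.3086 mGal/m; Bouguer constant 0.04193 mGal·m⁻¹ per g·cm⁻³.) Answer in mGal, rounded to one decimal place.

-199.2

Free-air correction = 0.3086 × 2940.9 = 907.56 mGal
Free-air anomaly = 978199.32 − 978950.94 + (907.56) = 155.94 mGal
Bouguer slab correction = 0.04193 × 2.88 × 2940.9 = 355.14 mGal
Simple Bouguer anomaly = 155.94 − (355.14) = -199.20 mGal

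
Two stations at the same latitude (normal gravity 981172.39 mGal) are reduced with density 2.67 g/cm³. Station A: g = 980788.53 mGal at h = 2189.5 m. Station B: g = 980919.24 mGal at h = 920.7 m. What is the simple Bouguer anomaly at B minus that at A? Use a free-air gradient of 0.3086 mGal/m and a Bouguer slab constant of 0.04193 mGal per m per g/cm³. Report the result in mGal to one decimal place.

Δg_SB(A) = 980788.53 − 981172.39 + 0.3086×2189.5 − 0.04193×2.67×2189.5 = 46.70 mGal
Δg_SB(B) = 980919.24 − 981172.39 + 0.3086×920.7 − 0.04193×2.67×920.7 = -72.10 mGal
Difference = -72.10 − (46.70) = -118.80 mGal

-118.8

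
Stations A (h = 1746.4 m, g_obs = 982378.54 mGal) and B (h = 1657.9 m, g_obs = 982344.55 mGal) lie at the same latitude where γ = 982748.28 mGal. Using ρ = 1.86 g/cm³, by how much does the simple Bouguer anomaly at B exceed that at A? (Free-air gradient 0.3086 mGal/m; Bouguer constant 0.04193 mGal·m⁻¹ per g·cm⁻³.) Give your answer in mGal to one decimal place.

-54.4

Δg_SB(A) = 982378.54 − 982748.28 + 0.3086×1746.4 − 0.04193×1.86×1746.4 = 33.00 mGal
Δg_SB(B) = 982344.55 − 982748.28 + 0.3086×1657.9 − 0.04193×1.86×1657.9 = -21.40 mGal
Difference = -21.40 − (33.00) = -54.40 mGal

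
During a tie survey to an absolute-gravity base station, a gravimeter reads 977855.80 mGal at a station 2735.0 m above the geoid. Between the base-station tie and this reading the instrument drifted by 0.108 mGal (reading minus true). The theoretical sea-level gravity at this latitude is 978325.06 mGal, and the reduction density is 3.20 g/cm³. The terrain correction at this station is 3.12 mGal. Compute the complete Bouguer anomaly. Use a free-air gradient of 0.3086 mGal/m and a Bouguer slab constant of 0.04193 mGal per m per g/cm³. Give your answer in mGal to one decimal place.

Drift-corrected reading = 977855.80 − (0.108) = 977855.692 mGal
Free-air correction = 0.3086 × 2735.0 = 844.02 mGal
Free-air anomaly = 977855.692 − 978325.06 + (844.02) = 374.652 mGal
Bouguer slab correction = 0.04193 × 3.20 × 2735.0 = 366.97 mGal
Simple Bouguer anomaly = 374.652 − (366.97) = 7.682 mGal
Complete Bouguer anomaly = 7.682 + 3.12 = 10.802 mGal

10.8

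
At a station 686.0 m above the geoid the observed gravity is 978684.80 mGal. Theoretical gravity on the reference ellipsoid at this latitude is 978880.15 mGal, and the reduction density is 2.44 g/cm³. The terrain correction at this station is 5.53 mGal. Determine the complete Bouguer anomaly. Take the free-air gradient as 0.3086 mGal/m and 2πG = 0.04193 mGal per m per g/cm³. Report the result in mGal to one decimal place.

Free-air correction = 0.3086 × 686.0 = 211.70 mGal
Free-air anomaly = 978684.80 − 978880.15 + (211.70) = 16.35 mGal
Bouguer slab correction = 0.04193 × 2.44 × 686.0 = 70.18 mGal
Simple Bouguer anomaly = 16.35 − (70.18) = -53.83 mGal
Complete Bouguer anomaly = -53.83 + 5.53 = -48.30 mGal

-48.3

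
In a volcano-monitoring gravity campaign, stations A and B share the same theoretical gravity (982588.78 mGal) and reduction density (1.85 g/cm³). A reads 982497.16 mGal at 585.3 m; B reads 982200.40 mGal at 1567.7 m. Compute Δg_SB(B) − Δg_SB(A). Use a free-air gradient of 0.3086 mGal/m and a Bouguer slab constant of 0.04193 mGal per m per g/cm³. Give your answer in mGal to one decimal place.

-69.8

Δg_SB(A) = 982497.16 − 982588.78 + 0.3086×585.3 − 0.04193×1.85×585.3 = 43.60 mGal
Δg_SB(B) = 982200.40 − 982588.78 + 0.3086×1567.7 − 0.04193×1.85×1567.7 = -26.20 mGal
Difference = -26.20 − (43.60) = -69.80 mGal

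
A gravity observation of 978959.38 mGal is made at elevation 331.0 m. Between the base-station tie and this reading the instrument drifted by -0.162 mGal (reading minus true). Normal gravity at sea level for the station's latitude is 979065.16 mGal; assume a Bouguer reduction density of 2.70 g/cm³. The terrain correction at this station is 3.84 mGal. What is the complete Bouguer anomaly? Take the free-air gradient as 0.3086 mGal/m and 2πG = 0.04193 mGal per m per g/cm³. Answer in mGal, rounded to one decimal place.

Drift-corrected reading = 978959.38 − (-0.162) = 978959.542 mGal
Free-air correction = 0.3086 × 331.0 = 102.15 mGal
Free-air anomaly = 978959.542 − 979065.16 + (102.15) = -3.468 mGal
Bouguer slab correction = 0.04193 × 2.70 × 331.0 = 37.47 mGal
Simple Bouguer anomaly = -3.468 − (37.47) = -40.938 mGal
Complete Bouguer anomaly = -40.938 + 3.84 = -37.098 mGal

-37.1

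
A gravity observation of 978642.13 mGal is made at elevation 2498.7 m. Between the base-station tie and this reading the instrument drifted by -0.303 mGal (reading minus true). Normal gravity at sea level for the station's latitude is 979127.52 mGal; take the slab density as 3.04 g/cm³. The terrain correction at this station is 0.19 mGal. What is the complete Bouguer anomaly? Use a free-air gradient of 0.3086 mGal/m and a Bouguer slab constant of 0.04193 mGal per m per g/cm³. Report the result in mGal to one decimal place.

-32.3

Drift-corrected reading = 978642.13 − (-0.303) = 978642.433 mGal
Free-air correction = 0.3086 × 2498.7 = 771.10 mGal
Free-air anomaly = 978642.433 − 979127.52 + (771.10) = 286.013 mGal
Bouguer slab correction = 0.04193 × 3.04 × 2498.7 = 318.50 mGal
Simple Bouguer anomaly = 286.013 − (318.50) = -32.487 mGal
Complete Bouguer anomaly = -32.487 + 0.19 = -32.297 mGal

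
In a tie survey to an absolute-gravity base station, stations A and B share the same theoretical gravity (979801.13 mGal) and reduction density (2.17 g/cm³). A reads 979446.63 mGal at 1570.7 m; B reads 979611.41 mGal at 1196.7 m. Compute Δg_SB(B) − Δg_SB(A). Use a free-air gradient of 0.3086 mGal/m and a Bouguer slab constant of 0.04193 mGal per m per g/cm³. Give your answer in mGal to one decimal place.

Δg_SB(A) = 979446.63 − 979801.13 + 0.3086×1570.7 − 0.04193×2.17×1570.7 = -12.70 mGal
Δg_SB(B) = 979611.41 − 979801.13 + 0.3086×1196.7 − 0.04193×2.17×1196.7 = 70.70 mGal
Difference = 70.70 − (-12.70) = 83.40 mGal

83.4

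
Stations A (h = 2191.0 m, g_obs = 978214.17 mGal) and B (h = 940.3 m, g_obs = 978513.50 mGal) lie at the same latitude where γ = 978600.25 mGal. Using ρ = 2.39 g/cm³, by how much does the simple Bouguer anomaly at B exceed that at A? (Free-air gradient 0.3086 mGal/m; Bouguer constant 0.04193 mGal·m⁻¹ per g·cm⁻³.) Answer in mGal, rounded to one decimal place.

38.7

Δg_SB(A) = 978214.17 − 978600.25 + 0.3086×2191.0 − 0.04193×2.39×2191.0 = 70.50 mGal
Δg_SB(B) = 978513.50 − 978600.25 + 0.3086×940.3 − 0.04193×2.39×940.3 = 109.20 mGal
Difference = 109.20 − (70.50) = 38.70 mGal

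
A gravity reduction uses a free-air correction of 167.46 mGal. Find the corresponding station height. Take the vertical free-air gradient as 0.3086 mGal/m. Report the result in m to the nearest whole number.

h = 167.46 / 0.3086 = 542.64 m

543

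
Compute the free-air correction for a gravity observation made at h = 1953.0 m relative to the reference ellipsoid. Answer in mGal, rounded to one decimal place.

Free-air correction = 0.3086 × 1953.0 = 602.7 mGal

602.7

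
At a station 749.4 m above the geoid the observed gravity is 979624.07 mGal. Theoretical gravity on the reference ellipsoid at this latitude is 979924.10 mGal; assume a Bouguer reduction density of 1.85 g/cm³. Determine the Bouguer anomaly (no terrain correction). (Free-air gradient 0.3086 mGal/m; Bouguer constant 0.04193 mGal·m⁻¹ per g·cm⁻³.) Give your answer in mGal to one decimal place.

Free-air correction = 0.3086 × 749.4 = 231.26 mGal
Free-air anomaly = 979624.07 − 979924.10 + (231.26) = -68.77 mGal
Bouguer slab correction = 0.04193 × 1.85 × 749.4 = 58.13 mGal
Simple Bouguer anomaly = -68.77 − (58.13) = -126.90 mGal

-126.9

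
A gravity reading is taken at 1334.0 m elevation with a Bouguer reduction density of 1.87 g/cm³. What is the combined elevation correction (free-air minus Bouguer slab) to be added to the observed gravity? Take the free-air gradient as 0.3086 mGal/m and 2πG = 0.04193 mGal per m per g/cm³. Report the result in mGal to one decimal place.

Combined gradient = 0.3086 − 0.04193 × 1.87 = 0.2301909 mGal/m
Combined elevation correction = 0.2301909 × 1334.0 = 307.1 mGal

307.1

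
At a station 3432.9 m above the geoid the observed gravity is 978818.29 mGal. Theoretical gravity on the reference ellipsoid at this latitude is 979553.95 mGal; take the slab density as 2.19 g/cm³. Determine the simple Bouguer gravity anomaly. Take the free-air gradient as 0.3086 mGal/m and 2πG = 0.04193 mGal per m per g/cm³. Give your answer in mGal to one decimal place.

Free-air correction = 0.3086 × 3432.9 = 1059.39 mGal
Free-air anomaly = 978818.29 − 979553.95 + (1059.39) = 323.73 mGal
Bouguer slab correction = 0.04193 × 2.19 × 3432.9 = 315.23 mGal
Simple Bouguer anomaly = 323.73 − (315.23) = 8.50 mGal

8.5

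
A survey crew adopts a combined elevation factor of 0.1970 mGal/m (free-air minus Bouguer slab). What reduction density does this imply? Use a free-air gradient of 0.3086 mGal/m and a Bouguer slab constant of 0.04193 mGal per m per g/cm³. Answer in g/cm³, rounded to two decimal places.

0.1970 = 0.3086 − 0.04193 × ρ
ρ = (0.3086 − 0.1970) / 0.04193 = 2.66 g/cm³

2.66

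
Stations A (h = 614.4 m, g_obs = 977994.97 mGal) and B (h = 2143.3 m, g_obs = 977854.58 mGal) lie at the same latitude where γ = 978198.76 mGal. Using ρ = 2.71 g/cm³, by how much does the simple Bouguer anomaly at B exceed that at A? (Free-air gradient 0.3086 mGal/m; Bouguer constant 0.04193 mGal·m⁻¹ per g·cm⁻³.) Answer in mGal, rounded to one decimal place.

Δg_SB(A) = 977994.97 − 978198.76 + 0.3086×614.4 − 0.04193×2.71×614.4 = -84.00 mGal
Δg_SB(B) = 977854.58 − 978198.76 + 0.3086×2143.3 − 0.04193×2.71×2143.3 = 73.70 mGal
Difference = 73.70 − (-84.00) = 157.70 mGal

157.7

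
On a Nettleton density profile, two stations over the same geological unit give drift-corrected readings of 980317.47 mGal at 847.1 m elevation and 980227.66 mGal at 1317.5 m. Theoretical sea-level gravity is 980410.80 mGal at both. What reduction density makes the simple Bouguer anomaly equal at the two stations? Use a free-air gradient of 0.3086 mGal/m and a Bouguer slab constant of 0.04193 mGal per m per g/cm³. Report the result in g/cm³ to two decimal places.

2.81

Δg_obs = 980227.66 − 980317.47 = -89.81 mGal over Δh = 1317.5 − 847.1 = 470.4 m
Equal Bouguer anomalies ⇒ Δg_obs + (0.3086 − 0.04193ρ)·Δh = 0
0.3086 − 0.04193ρ = −Δg_obs/Δh = 0.19092
ρ = (0.3086 − 0.19092) / 0.04193 = 2.81 g/cm³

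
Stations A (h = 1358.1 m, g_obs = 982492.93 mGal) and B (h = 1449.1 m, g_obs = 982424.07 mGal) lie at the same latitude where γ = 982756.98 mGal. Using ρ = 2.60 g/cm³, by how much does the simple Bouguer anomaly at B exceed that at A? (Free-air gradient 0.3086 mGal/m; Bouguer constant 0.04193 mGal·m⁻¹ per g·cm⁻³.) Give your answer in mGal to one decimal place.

Δg_SB(A) = 982492.93 − 982756.98 + 0.3086×1358.1 − 0.04193×2.60×1358.1 = 7.00 mGal
Δg_SB(B) = 982424.07 − 982756.98 + 0.3086×1449.1 − 0.04193×2.60×1449.1 = -43.70 mGal
Difference = -43.70 − (7.00) = -50.70 mGal

-50.7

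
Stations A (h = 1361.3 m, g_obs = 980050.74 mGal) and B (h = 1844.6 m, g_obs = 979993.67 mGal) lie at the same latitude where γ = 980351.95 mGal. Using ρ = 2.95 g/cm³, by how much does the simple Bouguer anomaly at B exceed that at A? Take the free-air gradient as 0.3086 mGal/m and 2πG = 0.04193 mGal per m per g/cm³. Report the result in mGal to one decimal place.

Δg_SB(A) = 980050.74 − 980351.95 + 0.3086×1361.3 − 0.04193×2.95×1361.3 = -49.50 mGal
Δg_SB(B) = 979993.67 − 980351.95 + 0.3086×1844.6 − 0.04193×2.95×1844.6 = -17.20 mGal
Difference = -17.20 − (-49.50) = 32.30 mGal

32.3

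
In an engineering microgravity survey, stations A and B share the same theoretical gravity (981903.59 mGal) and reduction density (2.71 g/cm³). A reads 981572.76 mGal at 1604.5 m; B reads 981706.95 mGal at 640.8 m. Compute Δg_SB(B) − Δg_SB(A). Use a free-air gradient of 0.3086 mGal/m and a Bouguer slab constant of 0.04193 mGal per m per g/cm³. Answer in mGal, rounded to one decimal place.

Δg_SB(A) = 981572.76 − 981903.59 + 0.3086×1604.5 − 0.04193×2.71×1604.5 = -18.00 mGal
Δg_SB(B) = 981706.95 − 981903.59 + 0.3086×640.8 − 0.04193×2.71×640.8 = -71.70 mGal
Difference = -71.70 − (-18.00) = -53.70 mGal

-53.7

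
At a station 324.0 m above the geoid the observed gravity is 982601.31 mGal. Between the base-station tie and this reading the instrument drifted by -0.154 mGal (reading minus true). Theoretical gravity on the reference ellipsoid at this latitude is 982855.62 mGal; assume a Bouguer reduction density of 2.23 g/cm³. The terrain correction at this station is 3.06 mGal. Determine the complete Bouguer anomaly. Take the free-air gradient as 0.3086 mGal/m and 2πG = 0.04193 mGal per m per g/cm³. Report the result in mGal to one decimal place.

Drift-corrected reading = 982601.31 − (-0.154) = 982601.464 mGal
Free-air correction = 0.3086 × 324.0 = 99.99 mGal
Free-air anomaly = 982601.464 − 982855.62 + (99.99) = -154.166 mGal
Bouguer slab correction = 0.04193 × 2.23 × 324.0 = 30.30 mGal
Simple Bouguer anomaly = -154.166 − (30.30) = -184.466 mGal
Complete Bouguer anomaly = -184.466 + 3.06 = -181.406 mGal

-181.4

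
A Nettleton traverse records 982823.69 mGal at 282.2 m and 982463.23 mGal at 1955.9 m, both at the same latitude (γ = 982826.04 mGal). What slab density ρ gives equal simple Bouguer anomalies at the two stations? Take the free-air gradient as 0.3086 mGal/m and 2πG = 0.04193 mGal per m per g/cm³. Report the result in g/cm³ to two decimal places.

2.22

Δg_obs = 982463.23 − 982823.69 = -360.46 mGal over Δh = 1955.9 − 282.2 = 1673.7 m
Equal Bouguer anomalies ⇒ Δg_obs + (0.3086 − 0.04193ρ)·Δh = 0
0.3086 − 0.04193ρ = −Δg_obs/Δh = 0.21537
ρ = (0.3086 − 0.21537) / 0.04193 = 2.22 g/cm³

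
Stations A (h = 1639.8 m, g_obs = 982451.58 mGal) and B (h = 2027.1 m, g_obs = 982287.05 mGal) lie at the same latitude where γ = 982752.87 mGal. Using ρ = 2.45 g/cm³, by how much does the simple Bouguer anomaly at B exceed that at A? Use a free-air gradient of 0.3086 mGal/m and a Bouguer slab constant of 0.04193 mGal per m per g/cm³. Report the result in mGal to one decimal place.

-84.8

Δg_SB(A) = 982451.58 − 982752.87 + 0.3086×1639.8 − 0.04193×2.45×1639.8 = 36.30 mGal
Δg_SB(B) = 982287.05 − 982752.87 + 0.3086×2027.1 − 0.04193×2.45×2027.1 = -48.50 mGal
Difference = -48.50 − (36.30) = -84.80 mGal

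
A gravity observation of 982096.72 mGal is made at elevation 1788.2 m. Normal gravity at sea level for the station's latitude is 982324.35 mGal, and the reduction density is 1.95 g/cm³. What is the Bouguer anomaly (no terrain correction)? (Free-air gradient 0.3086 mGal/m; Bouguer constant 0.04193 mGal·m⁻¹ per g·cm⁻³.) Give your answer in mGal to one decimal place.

178.0

Free-air correction = 0.3086 × 1788.2 = 551.84 mGal
Free-air anomaly = 982096.72 − 982324.35 + (551.84) = 324.21 mGal
Bouguer slab correction = 0.04193 × 1.95 × 1788.2 = 146.21 mGal
Simple Bouguer anomaly = 324.21 − (146.21) = 178.00 mGal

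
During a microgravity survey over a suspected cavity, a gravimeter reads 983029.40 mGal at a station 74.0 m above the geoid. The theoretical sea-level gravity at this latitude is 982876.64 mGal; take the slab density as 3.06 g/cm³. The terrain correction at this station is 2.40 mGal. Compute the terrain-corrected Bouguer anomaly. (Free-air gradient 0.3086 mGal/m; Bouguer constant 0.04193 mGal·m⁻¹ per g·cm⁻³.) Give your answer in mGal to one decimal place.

168.5

Free-air correction = 0.3086 × 74.0 = 22.84 mGal
Free-air anomaly = 983029.40 − 982876.64 + (22.84) = 175.60 mGal
Bouguer slab correction = 0.04193 × 3.06 × 74.0 = 9.49 mGal
Simple Bouguer anomaly = 175.60 − (9.49) = 166.11 mGal
Complete Bouguer anomaly = 166.11 + 2.40 = 168.51 mGal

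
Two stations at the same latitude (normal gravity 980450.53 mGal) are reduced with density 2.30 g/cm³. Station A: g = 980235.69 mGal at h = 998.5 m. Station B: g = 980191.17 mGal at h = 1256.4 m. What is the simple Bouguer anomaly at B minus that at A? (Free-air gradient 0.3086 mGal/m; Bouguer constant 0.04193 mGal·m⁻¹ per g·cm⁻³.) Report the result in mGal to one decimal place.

10.2

Δg_SB(A) = 980235.69 − 980450.53 + 0.3086×998.5 − 0.04193×2.30×998.5 = -3.00 mGal
Δg_SB(B) = 980191.17 − 980450.53 + 0.3086×1256.4 − 0.04193×2.30×1256.4 = 7.20 mGal
Difference = 7.20 − (-3.00) = 10.20 mGal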